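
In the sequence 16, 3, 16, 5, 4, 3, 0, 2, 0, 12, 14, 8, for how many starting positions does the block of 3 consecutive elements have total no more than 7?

[16, 3, 16] → sum 35
[3, 16, 5] → sum 24
[16, 5, 4] → sum 25
[5, 4, 3] → sum 12
[4, 3, 0] → sum 7  ≤ 7 ✓
[3, 0, 2] → sum 5  ≤ 7 ✓
[0, 2, 0] → sum 2  ≤ 7 ✓
[2, 0, 12] → sum 14
[0, 12, 14] → sum 26
[12, 14, 8] → sum 34
3 windows satisfy the condition.

3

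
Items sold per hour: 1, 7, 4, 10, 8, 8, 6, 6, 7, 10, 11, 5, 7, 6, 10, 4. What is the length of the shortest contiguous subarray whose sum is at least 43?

add 1: running sum 1 < 43
add 7: running sum 8 < 43
add 4: running sum 12 < 43
add 10: running sum 22 < 43
add 8: running sum 30 < 43
add 8: running sum 38 < 43
add 6: shortest ending here [7, 4, 10, 8, 8, 6] sum 43, len 6
add 6: shortest ending here [7, 4, 10, 8, 8, 6, 6] sum 49, len 7
add 7: shortest ending here [10, 8, 8, 6, 6, 7] sum 45, len 6
add 10: shortest ending here [8, 8, 6, 6, 7, 10] sum 45, len 6
add 11: shortest ending here [8, 6, 6, 7, 10, 11] sum 48, len 6
add 5: shortest ending here [6, 6, 7, 10, 11, 5] sum 45, len 6
add 7: shortest ending here [6, 7, 10, 11, 5, 7] sum 46, len 6
add 6: shortest ending here [7, 10, 11, 5, 7, 6] sum 46, len 6
add 10: shortest ending here [10, 11, 5, 7, 6, 10] sum 49, len 6
add 4: shortest ending here [11, 5, 7, 6, 10, 4] sum 43, len 6
Shortest qualifying length: 6.

6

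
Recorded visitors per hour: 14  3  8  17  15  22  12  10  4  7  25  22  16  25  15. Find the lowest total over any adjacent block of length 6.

Each size-6 window and its sum:
(14, 3, 8, 17, 15, 22) → sum 79
(3, 8, 17, 15, 22, 12) → sum 77
(8, 17, 15, 22, 12, 10) → sum 84
(17, 15, 22, 12, 10, 4) → sum 80
(15, 22, 12, 10, 4, 7) → sum 70
(22, 12, 10, 4, 7, 25) → sum 80
(12, 10, 4, 7, 25, 22) → sum 80
(10, 4, 7, 25, 22, 16) → sum 84
(4, 7, 25, 22, 16, 25) → sum 99
(7, 25, 22, 16, 25, 15) → sum 110
Lowest of these is 70.

70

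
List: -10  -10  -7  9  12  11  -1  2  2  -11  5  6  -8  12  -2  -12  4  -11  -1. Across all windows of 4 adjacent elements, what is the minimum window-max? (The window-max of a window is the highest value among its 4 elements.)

2

Each size-4 window and its max:
-10 -10 -7 9 → max 9
-10 -7 9 12 → max 12
-7 9 12 11 → max 12
9 12 11 -1 → max 12
12 11 -1 2 → max 12
11 -1 2 2 → max 11
-1 2 2 -11 → max 2
2 2 -11 5 → max 5
2 -11 5 6 → max 6
-11 5 6 -8 → max 6
5 6 -8 12 → max 12
6 -8 12 -2 → max 12
-8 12 -2 -12 → max 12
12 -2 -12 4 → max 12
-2 -12 4 -11 → max 4
-12 4 -11 -1 → max 4
Minimum of these is 2.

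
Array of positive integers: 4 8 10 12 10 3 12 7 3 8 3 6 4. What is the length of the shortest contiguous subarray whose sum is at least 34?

4

add 4: running sum 4 < 34
add 8: running sum 12 < 34
add 10: running sum 22 < 34
add 12: shortest ending here [4, 8, 10, 12] sum 34, len 4
add 10: shortest ending here [8, 10, 12, 10] sum 40, len 4
add 3: shortest ending here [10, 12, 10, 3] sum 35, len 4
add 12: shortest ending here [12, 10, 3, 12] sum 37, len 4
add 7: shortest ending here [12, 10, 3, 12, 7] sum 44, len 5
add 3: shortest ending here [10, 3, 12, 7, 3] sum 35, len 5
add 8: shortest ending here [10, 3, 12, 7, 3, 8] sum 43, len 6
add 3: shortest ending here [3, 12, 7, 3, 8, 3] sum 36, len 6
add 6: shortest ending here [12, 7, 3, 8, 3, 6] sum 39, len 6
add 4: shortest ending here [12, 7, 3, 8, 3, 6, 4] sum 43, len 7
Shortest qualifying length: 4.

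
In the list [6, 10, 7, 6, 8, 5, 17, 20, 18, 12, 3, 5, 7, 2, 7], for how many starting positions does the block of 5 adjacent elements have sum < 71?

10

6 10 7 6 8 → sum 37  < 71 ✓
10 7 6 8 5 → sum 36  < 71 ✓
7 6 8 5 17 → sum 43  < 71 ✓
6 8 5 17 20 → sum 56  < 71 ✓
8 5 17 20 18 → sum 68  < 71 ✓
5 17 20 18 12 → sum 72
17 20 18 12 3 → sum 70  < 71 ✓
20 18 12 3 5 → sum 58  < 71 ✓
18 12 3 5 7 → sum 45  < 71 ✓
12 3 5 7 2 → sum 29  < 71 ✓
3 5 7 2 7 → sum 24  < 71 ✓
10 windows satisfy the condition.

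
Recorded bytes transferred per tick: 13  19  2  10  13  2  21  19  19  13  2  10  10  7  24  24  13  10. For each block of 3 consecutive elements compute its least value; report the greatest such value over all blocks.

13 19 2 → min 2
19 2 10 → min 2
2 10 13 → min 2
10 13 2 → min 2
13 2 21 → min 2
2 21 19 → min 2
21 19 19 → min 19
19 19 13 → min 13
19 13 2 → min 2
13 2 10 → min 2
2 10 10 → min 2
10 10 7 → min 7
10 7 24 → min 7
7 24 24 → min 7
24 24 13 → min 13
24 13 10 → min 10
Greatest of these is 19.

19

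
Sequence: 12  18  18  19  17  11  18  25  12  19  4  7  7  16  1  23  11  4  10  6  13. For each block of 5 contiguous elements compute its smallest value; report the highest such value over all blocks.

12

Each size-5 window and its min:
[12, 18, 18, 19, 17] → min 12
[18, 18, 19, 17, 11] → min 11
[18, 19, 17, 11, 18] → min 11
[19, 17, 11, 18, 25] → min 11
[17, 11, 18, 25, 12] → min 11
[11, 18, 25, 12, 19] → min 11
[18, 25, 12, 19, 4] → min 4
[25, 12, 19, 4, 7] → min 4
[12, 19, 4, 7, 7] → min 4
[19, 4, 7, 7, 16] → min 4
[4, 7, 7, 16, 1] → min 1
[7, 7, 16, 1, 23] → min 1
[7, 16, 1, 23, 11] → min 1
[16, 1, 23, 11, 4] → min 1
[1, 23, 11, 4, 10] → min 1
[23, 11, 4, 10, 6] → min 4
[11, 4, 10, 6, 13] → min 4
Highest of these is 12.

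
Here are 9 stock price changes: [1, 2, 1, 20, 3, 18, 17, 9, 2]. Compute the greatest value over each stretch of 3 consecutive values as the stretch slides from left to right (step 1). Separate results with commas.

[1, 2, 1] → max 2
[2, 1, 20] → max 20
[1, 20, 3] → max 20
[20, 3, 18] → max 20
[3, 18, 17] → max 18
[18, 17, 9] → max 18
[17, 9, 2] → max 17

2, 20, 20, 20, 18, 18, 17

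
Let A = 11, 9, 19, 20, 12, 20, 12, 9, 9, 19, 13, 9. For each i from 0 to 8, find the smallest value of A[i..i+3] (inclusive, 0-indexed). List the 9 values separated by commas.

Sliding a size-4 window across the 12 values:
[11, 9, 19, 20] → min 9
[9, 19, 20, 12] → min 9
[19, 20, 12, 20] → min 12
[20, 12, 20, 12] → min 12
[12, 20, 12, 9] → min 9
[20, 12, 9, 9] → min 9
[12, 9, 9, 19] → min 9
[9, 9, 19, 13] → min 9
[9, 19, 13, 9] → min 9

9, 9, 12, 12, 9, 9, 9, 9, 9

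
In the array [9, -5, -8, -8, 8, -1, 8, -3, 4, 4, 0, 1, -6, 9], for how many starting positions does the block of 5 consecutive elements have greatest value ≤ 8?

8

9 -5 -8 -8 8 → max 9
-5 -8 -8 8 -1 → max 8  ≤ 8 ✓
-8 -8 8 -1 8 → max 8  ≤ 8 ✓
-8 8 -1 8 -3 → max 8  ≤ 8 ✓
8 -1 8 -3 4 → max 8  ≤ 8 ✓
-1 8 -3 4 4 → max 8  ≤ 8 ✓
8 -3 4 4 0 → max 8  ≤ 8 ✓
-3 4 4 0 1 → max 4  ≤ 8 ✓
4 4 0 1 -6 → max 4  ≤ 8 ✓
4 0 1 -6 9 → max 9
8 windows satisfy the condition.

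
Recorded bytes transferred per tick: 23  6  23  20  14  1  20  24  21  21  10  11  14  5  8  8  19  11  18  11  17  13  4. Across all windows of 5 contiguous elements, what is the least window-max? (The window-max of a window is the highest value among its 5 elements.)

14

Window maxs for each of the 19 positions:
23 6 23 20 14 → max 23
6 23 20 14 1 → max 23
23 20 14 1 20 → max 23
20 14 1 20 24 → max 24
14 1 20 24 21 → max 24
1 20 24 21 21 → max 24
20 24 21 21 10 → max 24
24 21 21 10 11 → max 24
21 21 10 11 14 → max 21
21 10 11 14 5 → max 21
10 11 14 5 8 → max 14
11 14 5 8 8 → max 14
14 5 8 8 19 → max 19
5 8 8 19 11 → max 19
8 8 19 11 18 → max 19
8 19 11 18 11 → max 19
19 11 18 11 17 → max 19
11 18 11 17 13 → max 18
18 11 17 13 4 → max 18
Least of these is 14.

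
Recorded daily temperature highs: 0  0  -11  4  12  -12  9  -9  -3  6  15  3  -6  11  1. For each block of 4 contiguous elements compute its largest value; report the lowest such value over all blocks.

4

0 0 -11 4 → max 4
0 -11 4 12 → max 12
-11 4 12 -12 → max 12
4 12 -12 9 → max 12
12 -12 9 -9 → max 12
-12 9 -9 -3 → max 9
9 -9 -3 6 → max 9
-9 -3 6 15 → max 15
-3 6 15 3 → max 15
6 15 3 -6 → max 15
15 3 -6 11 → max 15
3 -6 11 1 → max 11
Lowest of these is 4.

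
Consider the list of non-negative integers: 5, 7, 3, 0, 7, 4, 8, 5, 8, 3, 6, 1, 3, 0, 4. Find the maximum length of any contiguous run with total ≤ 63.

→ 5: sum 5, len 1
→ 7: sum 12, len 2
→ 3: sum 15, len 3
→ 0: sum 15, len 4
→ 7: sum 22, len 5
→ 4: sum 26, len 6
→ 8: sum 34, len 7
→ 5: sum 39, len 8
→ 8: sum 47, len 9
→ 3: sum 50, len 10
→ 6: sum 56, len 11
→ 1: sum 57, len 12
→ 3: sum 60, len 13
→ 0: sum 60, len 14
→ 4 (dropped 5): sum 59, len 14
Longest length seen: 14.

14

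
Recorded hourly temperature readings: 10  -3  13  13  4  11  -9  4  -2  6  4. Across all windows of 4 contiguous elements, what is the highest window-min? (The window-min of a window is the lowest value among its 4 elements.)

(10, -3, 13, 13) → min -3
(-3, 13, 13, 4) → min -3
(13, 13, 4, 11) → min 4
(13, 4, 11, -9) → min -9
(4, 11, -9, 4) → min -9
(11, -9, 4, -2) → min -9
(-9, 4, -2, 6) → min -9
(4, -2, 6, 4) → min -2
Highest of these is 4.

4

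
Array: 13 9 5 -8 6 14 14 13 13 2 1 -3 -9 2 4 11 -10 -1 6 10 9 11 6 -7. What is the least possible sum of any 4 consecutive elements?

[13, 9, 5, -8] → sum 19
[9, 5, -8, 6] → sum 12
[5, -8, 6, 14] → sum 17
[-8, 6, 14, 14] → sum 26
[6, 14, 14, 13] → sum 47
[14, 14, 13, 13] → sum 54
[14, 13, 13, 2] → sum 42
[13, 13, 2, 1] → sum 29
[13, 2, 1, -3] → sum 13
[2, 1, -3, -9] → sum -9
[1, -3, -9, 2] → sum -9
[-3, -9, 2, 4] → sum -6
[-9, 2, 4, 11] → sum 8
[2, 4, 11, -10] → sum 7
[4, 11, -10, -1] → sum 4
[11, -10, -1, 6] → sum 6
[-10, -1, 6, 10] → sum 5
[-1, 6, 10, 9] → sum 24
[6, 10, 9, 11] → sum 36
[10, 9, 11, 6] → sum 36
[9, 11, 6, -7] → sum 19
Least of these is -9.

-9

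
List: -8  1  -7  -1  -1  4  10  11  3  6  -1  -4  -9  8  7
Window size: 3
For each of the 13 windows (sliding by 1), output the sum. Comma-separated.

-8 1 -7 → sum -14
1 -7 -1 → sum -7
-7 -1 -1 → sum -9
-1 -1 4 → sum 2
-1 4 10 → sum 13
4 10 11 → sum 25
10 11 3 → sum 24
11 3 6 → sum 20
3 6 -1 → sum 8
6 -1 -4 → sum 1
-1 -4 -9 → sum -14
-4 -9 8 → sum -5
-9 8 7 → sum 6

-14, -7, -9, 2, 13, 25, 24, 20, 8, 1, -14, -5, 6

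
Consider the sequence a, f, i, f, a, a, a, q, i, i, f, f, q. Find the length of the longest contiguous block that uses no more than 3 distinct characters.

add a: window [a] (1 distinct), len 1
add f: window [a, f] (2 distinct), len 2
add i: window [a, f, i] (3 distinct), len 3
add f: window [a, f, i, f] (3 distinct), len 4
add a: window [a, f, i, f, a] (3 distinct), len 5
add a: window [a, f, i, f, a, a] (3 distinct), len 6
add a: window [a, f, i, f, a, a, a] (3 distinct), len 7
add q: window [f, a, a, a, q] (3 distinct), len 5
add i: window [a, a, a, q, i] (3 distinct), len 5
add i: window [a, a, a, q, i, i] (3 distinct), len 6
add f: window [q, i, i, f] (3 distinct), len 4
add f: window [q, i, i, f, f] (3 distinct), len 5
add q: window [q, i, i, f, f, q] (3 distinct), len 6
Longest length with ≤3 distinct: 7.

7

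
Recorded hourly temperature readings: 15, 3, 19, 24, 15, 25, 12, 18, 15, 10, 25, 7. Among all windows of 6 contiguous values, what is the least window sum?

87

Window sums for each of the 7 positions:
[15, 3, 19, 24, 15, 25] → sum 101
[3, 19, 24, 15, 25, 12] → sum 98
[19, 24, 15, 25, 12, 18] → sum 113
[24, 15, 25, 12, 18, 15] → sum 109
[15, 25, 12, 18, 15, 10] → sum 95
[25, 12, 18, 15, 10, 25] → sum 105
[12, 18, 15, 10, 25, 7] → sum 87
Least of these is 87.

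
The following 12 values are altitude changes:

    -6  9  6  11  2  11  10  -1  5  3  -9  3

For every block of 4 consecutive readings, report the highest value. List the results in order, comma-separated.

11, 11, 11, 11, 11, 11, 10, 5, 5

Sliding a size-4 window across the 12 values:
[-6, 9, 6, 11] → max 11
[9, 6, 11, 2] → max 11
[6, 11, 2, 11] → max 11
[11, 2, 11, 10] → max 11
[2, 11, 10, -1] → max 11
[11, 10, -1, 5] → max 11
[10, -1, 5, 3] → max 10
[-1, 5, 3, -9] → max 5
[5, 3, -9, 3] → max 5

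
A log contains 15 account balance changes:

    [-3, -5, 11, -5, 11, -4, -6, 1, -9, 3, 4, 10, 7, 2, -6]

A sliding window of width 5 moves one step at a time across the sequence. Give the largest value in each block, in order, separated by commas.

11, 11, 11, 11, 11, 3, 4, 10, 10, 10, 10

[-3, -5, 11, -5, 11] → max 11
[-5, 11, -5, 11, -4] → max 11
[11, -5, 11, -4, -6] → max 11
[-5, 11, -4, -6, 1] → max 11
[11, -4, -6, 1, -9] → max 11
[-4, -6, 1, -9, 3] → max 3
[-6, 1, -9, 3, 4] → max 4
[1, -9, 3, 4, 10] → max 10
[-9, 3, 4, 10, 7] → max 10
[3, 4, 10, 7, 2] → max 10
[4, 10, 7, 2, -6] → max 10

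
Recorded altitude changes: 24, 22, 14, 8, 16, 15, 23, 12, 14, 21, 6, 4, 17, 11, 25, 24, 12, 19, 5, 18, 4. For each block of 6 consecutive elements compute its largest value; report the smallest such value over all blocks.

21

[24, 22, 14, 8, 16, 15] → max 24
[22, 14, 8, 16, 15, 23] → max 23
[14, 8, 16, 15, 23, 12] → max 23
[8, 16, 15, 23, 12, 14] → max 23
[16, 15, 23, 12, 14, 21] → max 23
[15, 23, 12, 14, 21, 6] → max 23
[23, 12, 14, 21, 6, 4] → max 23
[12, 14, 21, 6, 4, 17] → max 21
[14, 21, 6, 4, 17, 11] → max 21
[21, 6, 4, 17, 11, 25] → max 25
[6, 4, 17, 11, 25, 24] → max 25
[4, 17, 11, 25, 24, 12] → max 25
[17, 11, 25, 24, 12, 19] → max 25
[11, 25, 24, 12, 19, 5] → max 25
[25, 24, 12, 19, 5, 18] → max 25
[24, 12, 19, 5, 18, 4] → max 24
Smallest of these is 21.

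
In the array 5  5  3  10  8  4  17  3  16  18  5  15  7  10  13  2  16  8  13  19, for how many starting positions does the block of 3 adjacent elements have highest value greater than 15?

10

(5, 5, 3) → max 5
(5, 3, 10) → max 10
(3, 10, 8) → max 10
(10, 8, 4) → max 10
(8, 4, 17) → max 17  > 15 ✓
(4, 17, 3) → max 17  > 15 ✓
(17, 3, 16) → max 17  > 15 ✓
(3, 16, 18) → max 18  > 15 ✓
(16, 18, 5) → max 18  > 15 ✓
(18, 5, 15) → max 18  > 15 ✓
(5, 15, 7) → max 15
(15, 7, 10) → max 15
(7, 10, 13) → max 13
(10, 13, 2) → max 13
(13, 2, 16) → max 16  > 15 ✓
(2, 16, 8) → max 16  > 15 ✓
(16, 8, 13) → max 16  > 15 ✓
(8, 13, 19) → max 19  > 15 ✓
10 windows satisfy the condition.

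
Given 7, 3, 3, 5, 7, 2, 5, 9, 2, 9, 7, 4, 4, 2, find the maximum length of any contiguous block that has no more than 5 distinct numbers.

11

add 7: window [7] (1 distinct), len 1
add 3: window [7, 3] (2 distinct), len 2
add 3: window [7, 3, 3] (2 distinct), len 3
add 5: window [7, 3, 3, 5] (3 distinct), len 4
add 7: window [7, 3, 3, 5, 7] (3 distinct), len 5
add 2: window [7, 3, 3, 5, 7, 2] (4 distinct), len 6
add 5: window [7, 3, 3, 5, 7, 2, 5] (4 distinct), len 7
add 9: window [7, 3, 3, 5, 7, 2, 5, 9] (5 distinct), len 8
add 2: window [7, 3, 3, 5, 7, 2, 5, 9, 2] (5 distinct), len 9
add 9: window [7, 3, 3, 5, 7, 2, 5, 9, 2, 9] (5 distinct), len 10
add 7: window [7, 3, 3, 5, 7, 2, 5, 9, 2, 9, 7] (5 distinct), len 11
add 4: window [5, 7, 2, 5, 9, 2, 9, 7, 4] (5 distinct), len 9
add 4: window [5, 7, 2, 5, 9, 2, 9, 7, 4, 4] (5 distinct), len 10
add 2: window [5, 7, 2, 5, 9, 2, 9, 7, 4, 4, 2] (5 distinct), len 11
Longest length with ≤5 distinct: 11.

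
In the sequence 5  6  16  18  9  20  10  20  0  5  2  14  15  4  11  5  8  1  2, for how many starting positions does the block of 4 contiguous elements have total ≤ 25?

[5, 6, 16, 18] → sum 45
[6, 16, 18, 9] → sum 49
[16, 18, 9, 20] → sum 63
[18, 9, 20, 10] → sum 57
[9, 20, 10, 20] → sum 59
[20, 10, 20, 0] → sum 50
[10, 20, 0, 5] → sum 35
[20, 0, 5, 2] → sum 27
[0, 5, 2, 14] → sum 21  ≤ 25 ✓
[5, 2, 14, 15] → sum 36
[2, 14, 15, 4] → sum 35
[14, 15, 4, 11] → sum 44
[15, 4, 11, 5] → sum 35
[4, 11, 5, 8] → sum 28
[11, 5, 8, 1] → sum 25  ≤ 25 ✓
[5, 8, 1, 2] → sum 16  ≤ 25 ✓
3 windows satisfy the condition.

3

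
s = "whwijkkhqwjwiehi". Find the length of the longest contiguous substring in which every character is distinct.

5

[w] len 1
[w, h] len 2
[h, w] len 2
[h, w, i] len 3
[h, w, i, j] len 4
[h, w, i, j, k] len 5
[k] len 1
[k, h] len 2
[k, h, q] len 3
[k, h, q, w] len 4
[k, h, q, w, j] len 5
[j, w] len 2
[j, w, i] len 3
[j, w, i, e] len 4
[j, w, i, e, h] len 5
[e, h, i] len 3
Longest all-distinct length: 5.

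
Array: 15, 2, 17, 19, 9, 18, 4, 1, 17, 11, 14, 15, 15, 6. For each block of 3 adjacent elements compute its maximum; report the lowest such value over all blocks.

Each size-3 window and its max:
15 2 17 → max 17
2 17 19 → max 19
17 19 9 → max 19
19 9 18 → max 19
9 18 4 → max 18
18 4 1 → max 18
4 1 17 → max 17
1 17 11 → max 17
17 11 14 → max 17
11 14 15 → max 15
14 15 15 → max 15
15 15 6 → max 15
Lowest of these is 15.

15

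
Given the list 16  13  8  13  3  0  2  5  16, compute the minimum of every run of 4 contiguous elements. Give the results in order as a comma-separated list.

Sliding a size-4 window across the 9 values:
16 13 8 13 → min 8
13 8 13 3 → min 3
8 13 3 0 → min 0
13 3 0 2 → min 0
3 0 2 5 → min 0
0 2 5 16 → min 0

8, 3, 0, 0, 0, 0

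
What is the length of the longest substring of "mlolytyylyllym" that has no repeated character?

[m] len 1
[m, l] len 2
[m, l, o] len 3
[o, l] len 2
[o, l, y] len 3
[o, l, y, t] len 4
[t, y] len 2
[y] len 1
[y, l] len 2
[l, y] len 2
[y, l] len 2
[l] len 1
[l, y] len 2
[l, y, m] len 3
Longest all-distinct length: 4.

4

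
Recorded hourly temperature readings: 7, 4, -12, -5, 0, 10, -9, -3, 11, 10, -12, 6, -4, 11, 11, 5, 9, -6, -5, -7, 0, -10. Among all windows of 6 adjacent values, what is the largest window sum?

7 4 -12 -5 0 10 → sum 4
4 -12 -5 0 10 -9 → sum -12
-12 -5 0 10 -9 -3 → sum -19
-5 0 10 -9 -3 11 → sum 4
0 10 -9 -3 11 10 → sum 19
10 -9 -3 11 10 -12 → sum 7
-9 -3 11 10 -12 6 → sum 3
-3 11 10 -12 6 -4 → sum 8
11 10 -12 6 -4 11 → sum 22
10 -12 6 -4 11 11 → sum 22
-12 6 -4 11 11 5 → sum 17
6 -4 11 11 5 9 → sum 38
-4 11 11 5 9 -6 → sum 26
11 11 5 9 -6 -5 → sum 25
11 5 9 -6 -5 -7 → sum 7
5 9 -6 -5 -7 0 → sum -4
9 -6 -5 -7 0 -10 → sum -19
Largest of these is 38.

38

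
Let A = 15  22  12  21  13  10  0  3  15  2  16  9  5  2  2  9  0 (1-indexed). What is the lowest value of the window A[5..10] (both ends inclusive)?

0

Elements at indices 5..10: 13, 10, 0, 3, 15, 2
min(13, 10, 0, 3, 15, 2) = 0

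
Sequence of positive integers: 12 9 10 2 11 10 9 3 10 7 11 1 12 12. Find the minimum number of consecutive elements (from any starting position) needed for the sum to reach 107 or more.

Extend right; whenever the sum reaches 107, record the length and shrink from the left:
add 12: running sum 12 < 107
add 9: running sum 21 < 107
add 10: running sum 31 < 107
add 2: running sum 33 < 107
add 11: running sum 44 < 107
add 10: running sum 54 < 107
add 9: running sum 63 < 107
add 3: running sum 66 < 107
add 10: running sum 76 < 107
add 7: running sum 83 < 107
add 11: running sum 94 < 107
add 1: running sum 95 < 107
end 12: [12, 9, 10, 2, 11, 10, 9, 3, 10, 7, 11, 1, 12] sum 107, len 13
end 13: [9, 10, 2, 11, 10, 9, 3, 10, 7, 11, 1, 12, 12] sum 107, len 13
Shortest qualifying length: 13.

13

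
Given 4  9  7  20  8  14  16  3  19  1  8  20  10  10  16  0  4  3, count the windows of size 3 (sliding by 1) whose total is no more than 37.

[4, 9, 7] → sum 20  ≤ 37 ✓
[9, 7, 20] → sum 36  ≤ 37 ✓
[7, 20, 8] → sum 35  ≤ 37 ✓
[20, 8, 14] → sum 42
[8, 14, 16] → sum 38
[14, 16, 3] → sum 33  ≤ 37 ✓
[16, 3, 19] → sum 38
[3, 19, 1] → sum 23  ≤ 37 ✓
[19, 1, 8] → sum 28  ≤ 37 ✓
[1, 8, 20] → sum 29  ≤ 37 ✓
[8, 20, 10] → sum 38
[20, 10, 10] → sum 40
[10, 10, 16] → sum 36  ≤ 37 ✓
[10, 16, 0] → sum 26  ≤ 37 ✓
[16, 0, 4] → sum 20  ≤ 37 ✓
[0, 4, 3] → sum 7  ≤ 37 ✓
11 windows satisfy the condition.

11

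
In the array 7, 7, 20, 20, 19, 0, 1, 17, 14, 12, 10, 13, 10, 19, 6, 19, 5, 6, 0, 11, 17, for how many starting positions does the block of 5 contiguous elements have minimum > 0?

9

(7, 7, 20, 20, 19) → min 7  > 0 ✓
(7, 20, 20, 19, 0) → min 0
(20, 20, 19, 0, 1) → min 0
(20, 19, 0, 1, 17) → min 0
(19, 0, 1, 17, 14) → min 0
(0, 1, 17, 14, 12) → min 0
(1, 17, 14, 12, 10) → min 1  > 0 ✓
(17, 14, 12, 10, 13) → min 10  > 0 ✓
(14, 12, 10, 13, 10) → min 10  > 0 ✓
(12, 10, 13, 10, 19) → min 10  > 0 ✓
(10, 13, 10, 19, 6) → min 6  > 0 ✓
(13, 10, 19, 6, 19) → min 6  > 0 ✓
(10, 19, 6, 19, 5) → min 5  > 0 ✓
(19, 6, 19, 5, 6) → min 5  > 0 ✓
(6, 19, 5, 6, 0) → min 0
(19, 5, 6, 0, 11) → min 0
(5, 6, 0, 11, 17) → min 0
9 windows satisfy the condition.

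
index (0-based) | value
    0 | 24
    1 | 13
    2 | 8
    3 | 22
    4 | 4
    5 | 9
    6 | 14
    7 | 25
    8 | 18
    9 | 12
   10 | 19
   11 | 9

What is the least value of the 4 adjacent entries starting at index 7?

Elements at indices 7..10: 25, 18, 12, 19
min(25, 18, 12, 19) = 12

12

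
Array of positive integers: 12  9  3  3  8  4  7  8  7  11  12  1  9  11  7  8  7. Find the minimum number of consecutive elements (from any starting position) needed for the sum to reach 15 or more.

2

add 12: running sum 12 < 15
end 1: [12, 9] sum 21, len 2
end 2: [12, 9, 3] sum 24, len 3
end 3: [9, 3, 3] sum 15, len 3
end 4: [9, 3, 3, 8] sum 23, len 4
end 5: [3, 8, 4] sum 15, len 3
end 6: [8, 4, 7] sum 19, len 3
end 7: [7, 8] sum 15, len 2
end 8: [8, 7] sum 15, len 2
end 9: [7, 11] sum 18, len 2
end 10: [11, 12] sum 23, len 2
end 11: [11, 12, 1] sum 24, len 3
end 12: [12, 1, 9] sum 22, len 3
end 13: [9, 11] sum 20, len 2
end 14: [11, 7] sum 18, len 2
end 15: [7, 8] sum 15, len 2
end 16: [8, 7] sum 15, len 2
Shortest qualifying length: 2.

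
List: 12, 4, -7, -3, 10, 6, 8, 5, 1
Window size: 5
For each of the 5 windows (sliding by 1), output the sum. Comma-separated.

(12, 4, -7, -3, 10) → sum 16
(4, -7, -3, 10, 6) → sum 10
(-7, -3, 10, 6, 8) → sum 14
(-3, 10, 6, 8, 5) → sum 26
(10, 6, 8, 5, 1) → sum 30

16, 10, 14, 26, 30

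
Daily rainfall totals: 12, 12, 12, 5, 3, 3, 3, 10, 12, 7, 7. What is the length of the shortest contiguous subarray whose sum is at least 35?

3

add 12: running sum 12 < 35
add 12: running sum 24 < 35
add 12: shortest ending here [12, 12, 12] sum 36, len 3
add 5: shortest ending here [12, 12, 12, 5] sum 41, len 4
add 3: shortest ending here [12, 12, 12, 5, 3] sum 44, len 5
add 3: shortest ending here [12, 12, 5, 3, 3] sum 35, len 5
add 3: shortest ending here [12, 12, 5, 3, 3, 3] sum 38, len 6
add 10: shortest ending here [12, 5, 3, 3, 3, 10] sum 36, len 6
add 12: shortest ending here [5, 3, 3, 3, 10, 12] sum 36, len 6
add 7: shortest ending here [3, 3, 10, 12, 7] sum 35, len 5
add 7: shortest ending here [10, 12, 7, 7] sum 36, len 4
Shortest qualifying length: 3.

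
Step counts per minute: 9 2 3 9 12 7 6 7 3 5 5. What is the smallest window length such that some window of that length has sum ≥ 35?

add 9: running sum 9 < 35
add 2: running sum 11 < 35
add 3: running sum 14 < 35
add 9: running sum 23 < 35
end 4: [9, 2, 3, 9, 12] sum 35, len 5
end 5: [9, 2, 3, 9, 12, 7] sum 42, len 6
end 6: [3, 9, 12, 7, 6] sum 37, len 5
end 7: [9, 12, 7, 6, 7] sum 41, len 5
end 8: [12, 7, 6, 7, 3] sum 35, len 5
end 9: [12, 7, 6, 7, 3, 5] sum 40, len 6
end 10: [12, 7, 6, 7, 3, 5, 5] sum 45, len 7
Shortest qualifying length: 5.

5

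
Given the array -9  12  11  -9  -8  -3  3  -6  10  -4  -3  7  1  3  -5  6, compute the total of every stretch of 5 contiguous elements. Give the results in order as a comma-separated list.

Sliding a size-5 window across the 16 values:
(-9, 12, 11, -9, -8) → sum -3
(12, 11, -9, -8, -3) → sum 3
(11, -9, -8, -3, 3) → sum -6
(-9, -8, -3, 3, -6) → sum -23
(-8, -3, 3, -6, 10) → sum -4
(-3, 3, -6, 10, -4) → sum 0
(3, -6, 10, -4, -3) → sum 0
(-6, 10, -4, -3, 7) → sum 4
(10, -4, -3, 7, 1) → sum 11
(-4, -3, 7, 1, 3) → sum 4
(-3, 7, 1, 3, -5) → sum 3
(7, 1, 3, -5, 6) → sum 12

-3, 3, -6, -23, -4, 0, 0, 4, 11, 4, 3, 12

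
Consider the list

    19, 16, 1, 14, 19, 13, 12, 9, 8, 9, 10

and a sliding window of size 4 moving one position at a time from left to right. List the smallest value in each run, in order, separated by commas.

Sliding a size-4 window across the 11 values:
19 16 1 14 → min 1
16 1 14 19 → min 1
1 14 19 13 → min 1
14 19 13 12 → min 12
19 13 12 9 → min 9
13 12 9 8 → min 8
12 9 8 9 → min 8
9 8 9 10 → min 8

1, 1, 1, 12, 9, 8, 8, 8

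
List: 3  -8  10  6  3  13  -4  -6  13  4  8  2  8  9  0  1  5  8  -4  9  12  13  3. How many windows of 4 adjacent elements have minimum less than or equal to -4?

[3, -8, 10, 6] → min -8  ≤ -4 ✓
[-8, 10, 6, 3] → min -8  ≤ -4 ✓
[10, 6, 3, 13] → min 3
[6, 3, 13, -4] → min -4  ≤ -4 ✓
[3, 13, -4, -6] → min -6  ≤ -4 ✓
[13, -4, -6, 13] → min -6  ≤ -4 ✓
[-4, -6, 13, 4] → min -6  ≤ -4 ✓
[-6, 13, 4, 8] → min -6  ≤ -4 ✓
[13, 4, 8, 2] → min 2
[4, 8, 2, 8] → min 2
[8, 2, 8, 9] → min 2
[2, 8, 9, 0] → min 0
[8, 9, 0, 1] → min 0
[9, 0, 1, 5] → min 0
[0, 1, 5, 8] → min 0
[1, 5, 8, -4] → min -4  ≤ -4 ✓
[5, 8, -4, 9] → min -4  ≤ -4 ✓
[8, -4, 9, 12] → min -4  ≤ -4 ✓
[-4, 9, 12, 13] → min -4  ≤ -4 ✓
[9, 12, 13, 3] → min 3
11 windows satisfy the condition.

11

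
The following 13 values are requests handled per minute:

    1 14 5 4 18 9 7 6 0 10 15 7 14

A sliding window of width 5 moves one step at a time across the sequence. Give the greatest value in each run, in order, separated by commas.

Sliding a size-5 window across the 13 values:
(1, 14, 5, 4, 18) → max 18
(14, 5, 4, 18, 9) → max 18
(5, 4, 18, 9, 7) → max 18
(4, 18, 9, 7, 6) → max 18
(18, 9, 7, 6, 0) → max 18
(9, 7, 6, 0, 10) → max 10
(7, 6, 0, 10, 15) → max 15
(6, 0, 10, 15, 7) → max 15
(0, 10, 15, 7, 14) → max 15

18, 18, 18, 18, 18, 10, 15, 15, 15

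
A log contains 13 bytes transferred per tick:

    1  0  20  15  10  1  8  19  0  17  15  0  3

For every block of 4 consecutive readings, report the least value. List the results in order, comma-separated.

Sliding a size-4 window across the 13 values:
1 0 20 15 → min 0
0 20 15 10 → min 0
20 15 10 1 → min 1
15 10 1 8 → min 1
10 1 8 19 → min 1
1 8 19 0 → min 0
8 19 0 17 → min 0
19 0 17 15 → min 0
0 17 15 0 → min 0
17 15 0 3 → min 0

0, 0, 1, 1, 1, 0, 0, 0, 0, 0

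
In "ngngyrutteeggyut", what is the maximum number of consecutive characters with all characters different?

[n] len 1
[n, g] len 2
[g, n] len 2
[n, g] len 2
[n, g, y] len 3
[n, g, y, r] len 4
[n, g, y, r, u] len 5
[n, g, y, r, u, t] len 6
[t] len 1
[t, e] len 2
[e] len 1
[e, g] len 2
[g] len 1
[g, y] len 2
[g, y, u] len 3
[g, y, u, t] len 4
Longest all-distinct length: 6.

6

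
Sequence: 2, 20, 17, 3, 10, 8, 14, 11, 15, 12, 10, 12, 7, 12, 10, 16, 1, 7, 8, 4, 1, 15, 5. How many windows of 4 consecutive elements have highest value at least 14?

(2, 20, 17, 3) → max 20  ≥ 14 ✓
(20, 17, 3, 10) → max 20  ≥ 14 ✓
(17, 3, 10, 8) → max 17  ≥ 14 ✓
(3, 10, 8, 14) → max 14  ≥ 14 ✓
(10, 8, 14, 11) → max 14  ≥ 14 ✓
(8, 14, 11, 15) → max 15  ≥ 14 ✓
(14, 11, 15, 12) → max 15  ≥ 14 ✓
(11, 15, 12, 10) → max 15  ≥ 14 ✓
(15, 12, 10, 12) → max 15  ≥ 14 ✓
(12, 10, 12, 7) → max 12
(10, 12, 7, 12) → max 12
(12, 7, 12, 10) → max 12
(7, 12, 10, 16) → max 16  ≥ 14 ✓
(12, 10, 16, 1) → max 16  ≥ 14 ✓
(10, 16, 1, 7) → max 16  ≥ 14 ✓
(16, 1, 7, 8) → max 16  ≥ 14 ✓
(1, 7, 8, 4) → max 8
(7, 8, 4, 1) → max 8
(8, 4, 1, 15) → max 15  ≥ 14 ✓
(4, 1, 15, 5) → max 15  ≥ 14 ✓
15 windows satisfy the condition.

15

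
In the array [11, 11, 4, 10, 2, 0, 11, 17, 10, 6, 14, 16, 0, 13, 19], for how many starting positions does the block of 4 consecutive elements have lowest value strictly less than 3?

8

11 11 4 10 → min 4
11 4 10 2 → min 2  < 3 ✓
4 10 2 0 → min 0  < 3 ✓
10 2 0 11 → min 0  < 3 ✓
2 0 11 17 → min 0  < 3 ✓
0 11 17 10 → min 0  < 3 ✓
11 17 10 6 → min 6
17 10 6 14 → min 6
10 6 14 16 → min 6
6 14 16 0 → min 0  < 3 ✓
14 16 0 13 → min 0  < 3 ✓
16 0 13 19 → min 0  < 3 ✓
8 windows satisfy the condition.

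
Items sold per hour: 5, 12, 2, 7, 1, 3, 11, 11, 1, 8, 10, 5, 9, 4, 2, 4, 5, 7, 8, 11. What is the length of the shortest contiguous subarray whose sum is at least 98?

15

add 5: running sum 5 < 98
add 12: running sum 17 < 98
add 2: running sum 19 < 98
add 7: running sum 26 < 98
add 1: running sum 27 < 98
add 3: running sum 30 < 98
add 11: running sum 41 < 98
add 11: running sum 52 < 98
add 1: running sum 53 < 98
add 8: running sum 61 < 98
add 10: running sum 71 < 98
add 5: running sum 76 < 98
add 9: running sum 85 < 98
add 4: running sum 89 < 98
add 2: running sum 91 < 98
add 4: running sum 95 < 98
end 16: [5, 12, 2, 7, 1, 3, 11, 11, 1, 8, 10, 5, 9, 4, 2, 4, 5] sum 100, len 17
end 17: [12, 2, 7, 1, 3, 11, 11, 1, 8, 10, 5, 9, 4, 2, 4, 5, 7] sum 102, len 17
end 18: [2, 7, 1, 3, 11, 11, 1, 8, 10, 5, 9, 4, 2, 4, 5, 7, 8] sum 98, len 17
end 19: [3, 11, 11, 1, 8, 10, 5, 9, 4, 2, 4, 5, 7, 8, 11] sum 99, len 15
Shortest qualifying length: 15.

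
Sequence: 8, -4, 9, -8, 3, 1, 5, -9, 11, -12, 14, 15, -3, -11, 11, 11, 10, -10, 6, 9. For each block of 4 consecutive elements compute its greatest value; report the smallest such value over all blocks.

Window maxs for each of the 17 positions:
8 -4 9 -8 → max 9
-4 9 -8 3 → max 9
9 -8 3 1 → max 9
-8 3 1 5 → max 5
3 1 5 -9 → max 5
1 5 -9 11 → max 11
5 -9 11 -12 → max 11
-9 11 -12 14 → max 14
11 -12 14 15 → max 15
-12 14 15 -3 → max 15
14 15 -3 -11 → max 15
15 -3 -11 11 → max 15
-3 -11 11 11 → max 11
-11 11 11 10 → max 11
11 11 10 -10 → max 11
11 10 -10 6 → max 11
10 -10 6 9 → max 10
Smallest of these is 5.

5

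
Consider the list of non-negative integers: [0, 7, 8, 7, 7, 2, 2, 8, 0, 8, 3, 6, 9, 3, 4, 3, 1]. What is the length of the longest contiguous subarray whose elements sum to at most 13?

4

Extend to the right; shrink from the left whenever the sum exceeds 13:
[0] sum 0 len 1
[0, 7] sum 7 len 2
[8] sum 8 len 1
[7] sum 7 len 1
[7] sum 7 len 1
[7, 2] sum 9 len 2
[7, 2, 2] sum 11 len 3
[2, 2, 8] sum 12 len 3
[2, 2, 8, 0] sum 12 len 4
[0, 8] sum 8 len 2
[0, 8, 3] sum 11 len 3
[3, 6] sum 9 len 2
[9] sum 9 len 1
[9, 3] sum 12 len 2
[3, 4] sum 7 len 2
[3, 4, 3] sum 10 len 3
[3, 4, 3, 1] sum 11 len 4
Longest length seen: 4.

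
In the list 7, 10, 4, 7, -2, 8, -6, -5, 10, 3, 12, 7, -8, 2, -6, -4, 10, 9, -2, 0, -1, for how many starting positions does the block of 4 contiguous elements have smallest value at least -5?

8

(7, 10, 4, 7) → min 4  ≥ -5 ✓
(10, 4, 7, -2) → min -2  ≥ -5 ✓
(4, 7, -2, 8) → min -2  ≥ -5 ✓
(7, -2, 8, -6) → min -6
(-2, 8, -6, -5) → min -6
(8, -6, -5, 10) → min -6
(-6, -5, 10, 3) → min -6
(-5, 10, 3, 12) → min -5  ≥ -5 ✓
(10, 3, 12, 7) → min 3  ≥ -5 ✓
(3, 12, 7, -8) → min -8
(12, 7, -8, 2) → min -8
(7, -8, 2, -6) → min -8
(-8, 2, -6, -4) → min -8
(2, -6, -4, 10) → min -6
(-6, -4, 10, 9) → min -6
(-4, 10, 9, -2) → min -4  ≥ -5 ✓
(10, 9, -2, 0) → min -2  ≥ -5 ✓
(9, -2, 0, -1) → min -2  ≥ -5 ✓
8 windows satisfy the condition.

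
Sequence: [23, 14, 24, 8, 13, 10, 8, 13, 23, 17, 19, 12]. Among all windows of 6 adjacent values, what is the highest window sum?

92

Window sums for each of the 7 positions:
23 14 24 8 13 10 → sum 92
14 24 8 13 10 8 → sum 77
24 8 13 10 8 13 → sum 76
8 13 10 8 13 23 → sum 75
13 10 8 13 23 17 → sum 84
10 8 13 23 17 19 → sum 90
8 13 23 17 19 12 → sum 92
Highest of these is 92.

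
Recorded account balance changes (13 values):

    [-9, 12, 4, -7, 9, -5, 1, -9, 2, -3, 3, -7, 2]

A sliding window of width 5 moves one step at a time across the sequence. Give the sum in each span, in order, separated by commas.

9, 13, 2, -11, -2, -14, -6, -14, -3

-9 12 4 -7 9 → sum 9
12 4 -7 9 -5 → sum 13
4 -7 9 -5 1 → sum 2
-7 9 -5 1 -9 → sum -11
9 -5 1 -9 2 → sum -2
-5 1 -9 2 -3 → sum -14
1 -9 2 -3 3 → sum -6
-9 2 -3 3 -7 → sum -14
2 -3 3 -7 2 → sum -3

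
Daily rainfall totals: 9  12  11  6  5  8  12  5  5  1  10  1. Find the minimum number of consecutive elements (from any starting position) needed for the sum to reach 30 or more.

3

add 9: running sum 9 < 30
add 12: running sum 21 < 30
add 11: shortest ending here [9, 12, 11] sum 32, len 3
add 6: shortest ending here [9, 12, 11, 6] sum 38, len 4
add 5: shortest ending here [12, 11, 6, 5] sum 34, len 4
add 8: shortest ending here [11, 6, 5, 8] sum 30, len 4
add 12: shortest ending here [6, 5, 8, 12] sum 31, len 4
add 5: shortest ending here [5, 8, 12, 5] sum 30, len 4
add 5: shortest ending here [8, 12, 5, 5] sum 30, len 4
add 1: shortest ending here [8, 12, 5, 5, 1] sum 31, len 5
add 10: shortest ending here [12, 5, 5, 1, 10] sum 33, len 5
add 1: shortest ending here [12, 5, 5, 1, 10, 1] sum 34, len 6
Shortest qualifying length: 3.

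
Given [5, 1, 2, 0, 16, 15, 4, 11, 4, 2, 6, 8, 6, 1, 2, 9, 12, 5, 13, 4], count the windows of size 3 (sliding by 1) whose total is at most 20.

[5, 1, 2] → sum 8  ≤ 20 ✓
[1, 2, 0] → sum 3  ≤ 20 ✓
[2, 0, 16] → sum 18  ≤ 20 ✓
[0, 16, 15] → sum 31
[16, 15, 4] → sum 35
[15, 4, 11] → sum 30
[4, 11, 4] → sum 19  ≤ 20 ✓
[11, 4, 2] → sum 17  ≤ 20 ✓
[4, 2, 6] → sum 12  ≤ 20 ✓
[2, 6, 8] → sum 16  ≤ 20 ✓
[6, 8, 6] → sum 20  ≤ 20 ✓
[8, 6, 1] → sum 15  ≤ 20 ✓
[6, 1, 2] → sum 9  ≤ 20 ✓
[1, 2, 9] → sum 12  ≤ 20 ✓
[2, 9, 12] → sum 23
[9, 12, 5] → sum 26
[12, 5, 13] → sum 30
[5, 13, 4] → sum 22
11 windows satisfy the condition.

11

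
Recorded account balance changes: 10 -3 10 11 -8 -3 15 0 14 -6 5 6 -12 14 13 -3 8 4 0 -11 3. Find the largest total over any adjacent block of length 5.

Each size-5 window and its sum:
[10, -3, 10, 11, -8] → sum 20
[-3, 10, 11, -8, -3] → sum 7
[10, 11, -8, -3, 15] → sum 25
[11, -8, -3, 15, 0] → sum 15
[-8, -3, 15, 0, 14] → sum 18
[-3, 15, 0, 14, -6] → sum 20
[15, 0, 14, -6, 5] → sum 28
[0, 14, -6, 5, 6] → sum 19
[14, -6, 5, 6, -12] → sum 7
[-6, 5, 6, -12, 14] → sum 7
[5, 6, -12, 14, 13] → sum 26
[6, -12, 14, 13, -3] → sum 18
[-12, 14, 13, -3, 8] → sum 20
[14, 13, -3, 8, 4] → sum 36
[13, -3, 8, 4, 0] → sum 22
[-3, 8, 4, 0, -11] → sum -2
[8, 4, 0, -11, 3] → sum 4
Largest of these is 36.

36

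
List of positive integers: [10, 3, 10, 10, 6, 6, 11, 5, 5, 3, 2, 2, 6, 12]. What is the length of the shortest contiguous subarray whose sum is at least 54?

add 10: running sum 10 < 54
add 3: running sum 13 < 54
add 10: running sum 23 < 54
add 10: running sum 33 < 54
add 6: running sum 39 < 54
add 6: running sum 45 < 54
end 6: [10, 3, 10, 10, 6, 6, 11] sum 56, len 7
end 7: [10, 3, 10, 10, 6, 6, 11, 5] sum 61, len 8
end 8: [3, 10, 10, 6, 6, 11, 5, 5] sum 56, len 8
end 9: [10, 10, 6, 6, 11, 5, 5, 3] sum 56, len 8
end 10: [10, 10, 6, 6, 11, 5, 5, 3, 2] sum 58, len 9
end 11: [10, 10, 6, 6, 11, 5, 5, 3, 2, 2] sum 60, len 10
end 12: [10, 6, 6, 11, 5, 5, 3, 2, 2, 6] sum 56, len 10
end 13: [6, 6, 11, 5, 5, 3, 2, 2, 6, 12] sum 58, len 10
Shortest qualifying length: 7.

7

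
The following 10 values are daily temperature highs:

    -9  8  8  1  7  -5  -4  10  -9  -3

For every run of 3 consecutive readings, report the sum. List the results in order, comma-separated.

-9 8 8 → sum 7
8 8 1 → sum 17
8 1 7 → sum 16
1 7 -5 → sum 3
7 -5 -4 → sum -2
-5 -4 10 → sum 1
-4 10 -9 → sum -3
10 -9 -3 → sum -2

7, 17, 16, 3, -2, 1, -3, -2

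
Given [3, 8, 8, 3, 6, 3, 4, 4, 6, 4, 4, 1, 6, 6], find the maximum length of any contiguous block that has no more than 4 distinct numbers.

add 3: window [3] (1 distinct), len 1
add 8: window [3, 8] (2 distinct), len 2
add 8: window [3, 8, 8] (2 distinct), len 3
add 3: window [3, 8, 8, 3] (2 distinct), len 4
add 6: window [3, 8, 8, 3, 6] (3 distinct), len 5
add 3: window [3, 8, 8, 3, 6, 3] (3 distinct), len 6
add 4: window [3, 8, 8, 3, 6, 3, 4] (4 distinct), len 7
add 4: window [3, 8, 8, 3, 6, 3, 4, 4] (4 distinct), len 8
add 6: window [3, 8, 8, 3, 6, 3, 4, 4, 6] (4 distinct), len 9
add 4: window [3, 8, 8, 3, 6, 3, 4, 4, 6, 4] (4 distinct), len 10
add 4: window [3, 8, 8, 3, 6, 3, 4, 4, 6, 4, 4] (4 distinct), len 11
add 1: window [3, 6, 3, 4, 4, 6, 4, 4, 1] (4 distinct), len 9
add 6: window [3, 6, 3, 4, 4, 6, 4, 4, 1, 6] (4 distinct), len 10
add 6: window [3, 6, 3, 4, 4, 6, 4, 4, 1, 6, 6] (4 distinct), len 11
Longest length with ≤4 distinct: 11.

11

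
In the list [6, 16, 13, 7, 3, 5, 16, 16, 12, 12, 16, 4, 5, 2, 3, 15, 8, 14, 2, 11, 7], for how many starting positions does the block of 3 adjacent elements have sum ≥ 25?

11

(6, 16, 13) → sum 35  ≥ 25 ✓
(16, 13, 7) → sum 36  ≥ 25 ✓
(13, 7, 3) → sum 23
(7, 3, 5) → sum 15
(3, 5, 16) → sum 24
(5, 16, 16) → sum 37  ≥ 25 ✓
(16, 16, 12) → sum 44  ≥ 25 ✓
(16, 12, 12) → sum 40  ≥ 25 ✓
(12, 12, 16) → sum 40  ≥ 25 ✓
(12, 16, 4) → sum 32  ≥ 25 ✓
(16, 4, 5) → sum 25  ≥ 25 ✓
(4, 5, 2) → sum 11
(5, 2, 3) → sum 10
(2, 3, 15) → sum 20
(3, 15, 8) → sum 26  ≥ 25 ✓
(15, 8, 14) → sum 37  ≥ 25 ✓
(8, 14, 2) → sum 24
(14, 2, 11) → sum 27  ≥ 25 ✓
(2, 11, 7) → sum 20
11 windows satisfy the condition.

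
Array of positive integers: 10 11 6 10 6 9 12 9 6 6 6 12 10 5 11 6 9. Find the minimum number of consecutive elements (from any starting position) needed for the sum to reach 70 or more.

8

Extend right; whenever the sum reaches 70, record the length and shrink from the left:
add 10: running sum 10 < 70
add 11: running sum 21 < 70
add 6: running sum 27 < 70
add 10: running sum 37 < 70
add 6: running sum 43 < 70
add 9: running sum 52 < 70
add 12: running sum 64 < 70
end 7: [10, 11, 6, 10, 6, 9, 12, 9] sum 73, len 8
end 8: [10, 11, 6, 10, 6, 9, 12, 9, 6] sum 79, len 9
end 9: [11, 6, 10, 6, 9, 12, 9, 6, 6] sum 75, len 9
end 10: [6, 10, 6, 9, 12, 9, 6, 6, 6] sum 70, len 9
end 11: [10, 6, 9, 12, 9, 6, 6, 6, 12] sum 76, len 9
end 12: [9, 12, 9, 6, 6, 6, 12, 10] sum 70, len 8
end 13: [9, 12, 9, 6, 6, 6, 12, 10, 5] sum 75, len 9
end 14: [12, 9, 6, 6, 6, 12, 10, 5, 11] sum 77, len 9
end 15: [9, 6, 6, 6, 12, 10, 5, 11, 6] sum 71, len 9
end 16: [6, 6, 6, 12, 10, 5, 11, 6, 9] sum 71, len 9
Shortest qualifying length: 8.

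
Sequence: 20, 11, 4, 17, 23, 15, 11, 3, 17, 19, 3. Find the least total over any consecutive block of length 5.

Each size-5 window and its sum:
20 11 4 17 23 → sum 75
11 4 17 23 15 → sum 70
4 17 23 15 11 → sum 70
17 23 15 11 3 → sum 69
23 15 11 3 17 → sum 69
15 11 3 17 19 → sum 65
11 3 17 19 3 → sum 53
Least of these is 53.

53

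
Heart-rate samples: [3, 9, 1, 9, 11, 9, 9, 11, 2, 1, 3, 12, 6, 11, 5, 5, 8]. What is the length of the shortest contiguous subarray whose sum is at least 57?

Extend right; whenever the sum reaches 57, record the length and shrink from the left:
add 3: running sum 3 < 57
add 9: running sum 12 < 57
add 1: running sum 13 < 57
add 9: running sum 22 < 57
add 11: running sum 33 < 57
add 9: running sum 42 < 57
add 9: running sum 51 < 57
end 7: [9, 1, 9, 11, 9, 9, 11] sum 59, len 7
end 8: [9, 1, 9, 11, 9, 9, 11, 2] sum 61, len 8
end 9: [9, 1, 9, 11, 9, 9, 11, 2, 1] sum 62, len 9
end 10: [9, 1, 9, 11, 9, 9, 11, 2, 1, 3] sum 65, len 10
end 11: [11, 9, 9, 11, 2, 1, 3, 12] sum 58, len 8
end 12: [11, 9, 9, 11, 2, 1, 3, 12, 6] sum 64, len 9
end 13: [9, 9, 11, 2, 1, 3, 12, 6, 11] sum 64, len 9
end 14: [9, 11, 2, 1, 3, 12, 6, 11, 5] sum 60, len 9
end 15: [9, 11, 2, 1, 3, 12, 6, 11, 5, 5] sum 65, len 10
end 16: [11, 2, 1, 3, 12, 6, 11, 5, 5, 8] sum 64, len 10
Shortest qualifying length: 7.

7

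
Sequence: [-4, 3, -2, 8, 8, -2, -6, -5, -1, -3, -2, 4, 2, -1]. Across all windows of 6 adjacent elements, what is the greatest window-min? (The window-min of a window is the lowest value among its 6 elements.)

[-4, 3, -2, 8, 8, -2] → min -4
[3, -2, 8, 8, -2, -6] → min -6
[-2, 8, 8, -2, -6, -5] → min -6
[8, 8, -2, -6, -5, -1] → min -6
[8, -2, -6, -5, -1, -3] → min -6
[-2, -6, -5, -1, -3, -2] → min -6
[-6, -5, -1, -3, -2, 4] → min -6
[-5, -1, -3, -2, 4, 2] → min -5
[-1, -3, -2, 4, 2, -1] → min -3
Greatest of these is -3.

-3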